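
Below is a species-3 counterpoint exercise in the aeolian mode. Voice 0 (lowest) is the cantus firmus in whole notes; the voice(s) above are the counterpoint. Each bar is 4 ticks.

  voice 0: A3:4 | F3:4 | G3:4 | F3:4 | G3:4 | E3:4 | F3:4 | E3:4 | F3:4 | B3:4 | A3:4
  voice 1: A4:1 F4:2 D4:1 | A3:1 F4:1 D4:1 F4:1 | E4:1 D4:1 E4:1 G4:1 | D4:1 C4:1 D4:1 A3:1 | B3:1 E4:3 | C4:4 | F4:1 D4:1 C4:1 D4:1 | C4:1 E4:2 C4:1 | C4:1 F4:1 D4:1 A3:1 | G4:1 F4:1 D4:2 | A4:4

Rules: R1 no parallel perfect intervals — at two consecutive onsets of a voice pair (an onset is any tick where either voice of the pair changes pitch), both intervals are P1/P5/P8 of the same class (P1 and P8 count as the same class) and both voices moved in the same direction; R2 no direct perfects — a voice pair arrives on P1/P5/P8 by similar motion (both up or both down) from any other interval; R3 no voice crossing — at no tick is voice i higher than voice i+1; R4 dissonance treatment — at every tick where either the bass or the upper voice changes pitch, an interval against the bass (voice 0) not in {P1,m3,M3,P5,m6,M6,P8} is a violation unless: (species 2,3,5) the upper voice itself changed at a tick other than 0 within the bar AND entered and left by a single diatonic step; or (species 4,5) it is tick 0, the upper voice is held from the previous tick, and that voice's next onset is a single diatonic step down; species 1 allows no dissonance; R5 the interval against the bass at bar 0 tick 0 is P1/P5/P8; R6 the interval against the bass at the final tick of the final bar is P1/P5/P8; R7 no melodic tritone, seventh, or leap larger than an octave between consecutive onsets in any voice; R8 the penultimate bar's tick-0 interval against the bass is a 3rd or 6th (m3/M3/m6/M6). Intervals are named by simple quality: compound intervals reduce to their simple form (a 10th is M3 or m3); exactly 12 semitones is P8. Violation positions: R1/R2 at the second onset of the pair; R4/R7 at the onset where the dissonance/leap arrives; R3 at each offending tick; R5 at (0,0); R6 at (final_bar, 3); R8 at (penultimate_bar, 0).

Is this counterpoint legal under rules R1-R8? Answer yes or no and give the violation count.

No (5 violations)

bar 0: v0=A3 v1=A4 (P8)
bar 1: v0=F3 v1=A3 (M3)
bar 2: v0=G3 v1=E4 (M6)
bar 3: v0=F3 v1=D4 (M6)
bar 4: v0=G3 v1=B3 (M3)
bar 5: v0=E3 v1=C4 (m6)
bar 6: v0=F3 v1=F4 (P8)
bar 7: v0=E3 v1=C4 (m6)
bar 8: v0=F3 v1=C4 (P5)
bar 9: v0=B3 v1=G4 (m6)
bar 10: v0=A3 v1=A4 (P8)
  R4 @ bar0.3: A3/D4 P4 untreated
  R2 @ bar6.0: E3/C4 m6 -> F3/F4 P8 similar
  R7 @ bar9.0: F3->B3 leap 6st
  R7 @ bar9.0: A3->G4 leap 10st
  R4 @ bar9.1: B3/F4 TT untreated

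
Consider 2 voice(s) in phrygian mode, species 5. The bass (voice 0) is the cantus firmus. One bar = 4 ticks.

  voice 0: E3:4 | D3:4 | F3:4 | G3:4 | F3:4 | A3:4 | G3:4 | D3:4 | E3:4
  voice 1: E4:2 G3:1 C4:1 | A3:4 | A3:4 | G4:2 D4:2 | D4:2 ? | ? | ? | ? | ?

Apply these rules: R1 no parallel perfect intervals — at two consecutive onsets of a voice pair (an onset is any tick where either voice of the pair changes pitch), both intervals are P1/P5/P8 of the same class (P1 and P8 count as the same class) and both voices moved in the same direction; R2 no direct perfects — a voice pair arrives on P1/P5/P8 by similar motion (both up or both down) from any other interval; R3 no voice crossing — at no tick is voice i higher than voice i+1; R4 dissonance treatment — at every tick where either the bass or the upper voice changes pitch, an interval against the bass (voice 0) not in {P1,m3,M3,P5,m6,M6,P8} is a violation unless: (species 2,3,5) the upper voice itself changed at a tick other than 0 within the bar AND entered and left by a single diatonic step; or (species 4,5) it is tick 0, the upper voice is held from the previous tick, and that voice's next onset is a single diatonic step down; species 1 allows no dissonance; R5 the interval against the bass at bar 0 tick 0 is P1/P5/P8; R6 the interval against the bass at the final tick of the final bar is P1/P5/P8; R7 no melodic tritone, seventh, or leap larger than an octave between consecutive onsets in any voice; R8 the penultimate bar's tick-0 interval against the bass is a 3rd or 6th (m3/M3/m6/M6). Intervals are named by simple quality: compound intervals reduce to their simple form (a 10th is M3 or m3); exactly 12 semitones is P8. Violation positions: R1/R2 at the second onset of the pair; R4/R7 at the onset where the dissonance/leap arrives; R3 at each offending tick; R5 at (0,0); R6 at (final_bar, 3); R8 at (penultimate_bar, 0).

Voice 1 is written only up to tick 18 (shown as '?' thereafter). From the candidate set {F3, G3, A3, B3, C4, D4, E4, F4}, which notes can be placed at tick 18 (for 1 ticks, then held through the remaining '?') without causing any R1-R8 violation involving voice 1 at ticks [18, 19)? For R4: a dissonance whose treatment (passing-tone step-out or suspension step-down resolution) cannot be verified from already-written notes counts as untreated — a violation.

F3: legal
G3: violates R4
A3: legal
B3: violates R4
C4: legal
D4: legal
E4: violates R4
F4: legal

{A3, C4, D4, F3, F4}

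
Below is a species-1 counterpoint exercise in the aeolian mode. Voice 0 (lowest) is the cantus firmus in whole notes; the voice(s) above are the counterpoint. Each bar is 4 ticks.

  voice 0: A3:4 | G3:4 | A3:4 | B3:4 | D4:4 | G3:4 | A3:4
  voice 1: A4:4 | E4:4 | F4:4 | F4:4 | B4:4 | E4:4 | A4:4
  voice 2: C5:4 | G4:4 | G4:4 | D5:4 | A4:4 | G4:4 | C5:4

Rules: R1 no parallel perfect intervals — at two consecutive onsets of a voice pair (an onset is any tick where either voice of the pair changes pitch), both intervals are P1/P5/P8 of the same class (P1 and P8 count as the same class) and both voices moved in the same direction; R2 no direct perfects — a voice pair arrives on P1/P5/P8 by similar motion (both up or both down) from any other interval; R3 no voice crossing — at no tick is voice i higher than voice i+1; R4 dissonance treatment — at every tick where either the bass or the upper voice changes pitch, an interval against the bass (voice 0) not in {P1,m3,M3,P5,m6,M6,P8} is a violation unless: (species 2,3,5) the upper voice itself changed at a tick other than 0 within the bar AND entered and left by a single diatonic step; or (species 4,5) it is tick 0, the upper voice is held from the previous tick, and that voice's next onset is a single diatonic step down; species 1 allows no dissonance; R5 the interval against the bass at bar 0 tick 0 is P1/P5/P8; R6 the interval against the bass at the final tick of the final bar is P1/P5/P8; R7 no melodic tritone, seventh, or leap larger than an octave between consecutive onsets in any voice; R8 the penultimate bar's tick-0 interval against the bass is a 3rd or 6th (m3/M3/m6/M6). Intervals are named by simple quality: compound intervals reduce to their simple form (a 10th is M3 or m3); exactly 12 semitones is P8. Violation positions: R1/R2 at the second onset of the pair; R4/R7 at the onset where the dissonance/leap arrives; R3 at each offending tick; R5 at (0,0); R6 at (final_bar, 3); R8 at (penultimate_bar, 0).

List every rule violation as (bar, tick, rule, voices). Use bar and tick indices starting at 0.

bar 0: v0=A3 v1=A4 v2=C5 downbeat m3
bar 1: v0=G3 v1=E4 v2=G4 downbeat P8
bar 2: v0=A3 v1=F4 v2=G4 downbeat m7
bar 3: v0=B3 v1=F4 v2=D5 downbeat m3
bar 4: v0=D4 v1=B4 v2=A4 downbeat P5
bar 5: v0=G3 v1=E4 v2=G4 downbeat P8
bar 6: v0=A3 v1=A4 v2=C5 downbeat m3
  -> R5 @ bar 0 tick 0 v(0, 2): opens on m3
  -> R2 @ bar 1 tick 0 v(0, 2): A3/C5 m3 -> G3/G4 P8 similar
  -> R4 @ bar 2 tick 0 v(0, 2): A3/G4 m7 untreated
  -> R4 @ bar 3 tick 0 v(0, 1): B3/F4 TT untreated
  -> R3 @ bar 4 tick 0 v(1, 2): B4 above A4
  -> R7 @ bar 4 tick 0 v(1,): F4->B4 leap 6st
  -> R3 @ bar 4 tick 1 v(1, 2): B4 above A4
  -> R3 @ bar 4 tick 2 v(1, 2): B4 above A4
  -> R3 @ bar 4 tick 3 v(1, 2): B4 above A4
  -> R2 @ bar 5 tick 0 v(0, 2): D4/A4 P5 -> G3/G4 P8 similar
  -> R8 @ bar 5 tick 0 v(0, 2): penult P8 not 3rd/6th
  -> R2 @ bar 6 tick 0 v(0, 1): G3/E4 M6 -> A3/A4 P8 similar
  -> R6 @ bar 6 tick 3 v(0, 2): closes on m3

(0, 0, R5, (0, 2))
(1, 0, R2, (0, 2))
(2, 0, R4, (0, 2))
(3, 0, R4, (0, 1))
(4, 0, R3, (1, 2))
(4, 0, R7, (1,))
(4, 1, R3, (1, 2))
(4, 2, R3, (1, 2))
(4, 3, R3, (1, 2))
(5, 0, R2, (0, 2))
(5, 0, R8, (0, 2))
(6, 0, R2, (0, 1))
(6, 3, R6, (0, 2))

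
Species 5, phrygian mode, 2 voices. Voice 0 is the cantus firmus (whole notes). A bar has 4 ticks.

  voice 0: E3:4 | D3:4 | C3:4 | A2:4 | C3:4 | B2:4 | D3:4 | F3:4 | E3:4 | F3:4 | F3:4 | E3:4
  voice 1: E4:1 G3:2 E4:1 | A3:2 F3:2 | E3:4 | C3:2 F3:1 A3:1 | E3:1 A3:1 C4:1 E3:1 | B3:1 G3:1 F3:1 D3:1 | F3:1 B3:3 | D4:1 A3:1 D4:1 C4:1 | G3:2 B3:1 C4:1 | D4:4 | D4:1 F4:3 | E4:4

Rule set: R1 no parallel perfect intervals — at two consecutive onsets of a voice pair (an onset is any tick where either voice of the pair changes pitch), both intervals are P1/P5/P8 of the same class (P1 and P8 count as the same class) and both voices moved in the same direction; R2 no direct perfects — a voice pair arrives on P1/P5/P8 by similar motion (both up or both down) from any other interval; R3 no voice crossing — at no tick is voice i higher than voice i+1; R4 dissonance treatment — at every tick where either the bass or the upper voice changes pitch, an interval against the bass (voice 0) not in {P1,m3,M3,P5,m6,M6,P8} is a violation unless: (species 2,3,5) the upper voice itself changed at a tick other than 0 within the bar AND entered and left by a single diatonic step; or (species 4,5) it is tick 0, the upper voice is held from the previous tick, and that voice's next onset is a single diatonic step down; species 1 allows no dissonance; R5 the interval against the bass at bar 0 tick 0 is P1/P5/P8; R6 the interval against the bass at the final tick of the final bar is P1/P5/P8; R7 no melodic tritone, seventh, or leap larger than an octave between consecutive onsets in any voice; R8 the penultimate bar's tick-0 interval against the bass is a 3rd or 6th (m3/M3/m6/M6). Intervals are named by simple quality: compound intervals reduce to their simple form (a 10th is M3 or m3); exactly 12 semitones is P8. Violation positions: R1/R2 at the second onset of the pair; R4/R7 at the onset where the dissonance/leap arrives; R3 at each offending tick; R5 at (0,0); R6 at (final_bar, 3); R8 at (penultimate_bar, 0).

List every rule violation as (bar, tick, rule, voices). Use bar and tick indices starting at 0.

bar 0: v0=E3 v1=E4 downbeat P8
bar 1: v0=D3 v1=A3 downbeat P5
bar 2: v0=C3 v1=E3 downbeat M3
bar 3: v0=A2 v1=C3 downbeat m3
bar 4: v0=C3 v1=E3 downbeat M3
bar 5: v0=B2 v1=B3 downbeat P8
bar 6: v0=D3 v1=F3 downbeat m3
bar 7: v0=F3 v1=D4 downbeat M6
bar 8: v0=E3 v1=G3 downbeat m3
bar 9: v0=F3 v1=D4 downbeat M6
bar 10: v0=F3 v1=D4 downbeat M6
bar 11: v0=E3 v1=E4 downbeat P8
  -> R2 @ bar 1 tick 0 v(0, 1): E3/E4 P8 -> D3/A3 P5 similar
  -> R4 @ bar 5 tick 2 v(0, 1): B2/F3 TT untreated
  -> R7 @ bar 6 tick 1 v(1,): F3->B3 leap 6st
  -> R1 @ bar 11 tick 0 v(0, 1): F3/F4 P8 -> E3/E4 P8 similar

(1, 0, R2, (0, 1))
(5, 2, R4, (0, 1))
(6, 1, R7, (1,))
(11, 0, R1, (0, 1))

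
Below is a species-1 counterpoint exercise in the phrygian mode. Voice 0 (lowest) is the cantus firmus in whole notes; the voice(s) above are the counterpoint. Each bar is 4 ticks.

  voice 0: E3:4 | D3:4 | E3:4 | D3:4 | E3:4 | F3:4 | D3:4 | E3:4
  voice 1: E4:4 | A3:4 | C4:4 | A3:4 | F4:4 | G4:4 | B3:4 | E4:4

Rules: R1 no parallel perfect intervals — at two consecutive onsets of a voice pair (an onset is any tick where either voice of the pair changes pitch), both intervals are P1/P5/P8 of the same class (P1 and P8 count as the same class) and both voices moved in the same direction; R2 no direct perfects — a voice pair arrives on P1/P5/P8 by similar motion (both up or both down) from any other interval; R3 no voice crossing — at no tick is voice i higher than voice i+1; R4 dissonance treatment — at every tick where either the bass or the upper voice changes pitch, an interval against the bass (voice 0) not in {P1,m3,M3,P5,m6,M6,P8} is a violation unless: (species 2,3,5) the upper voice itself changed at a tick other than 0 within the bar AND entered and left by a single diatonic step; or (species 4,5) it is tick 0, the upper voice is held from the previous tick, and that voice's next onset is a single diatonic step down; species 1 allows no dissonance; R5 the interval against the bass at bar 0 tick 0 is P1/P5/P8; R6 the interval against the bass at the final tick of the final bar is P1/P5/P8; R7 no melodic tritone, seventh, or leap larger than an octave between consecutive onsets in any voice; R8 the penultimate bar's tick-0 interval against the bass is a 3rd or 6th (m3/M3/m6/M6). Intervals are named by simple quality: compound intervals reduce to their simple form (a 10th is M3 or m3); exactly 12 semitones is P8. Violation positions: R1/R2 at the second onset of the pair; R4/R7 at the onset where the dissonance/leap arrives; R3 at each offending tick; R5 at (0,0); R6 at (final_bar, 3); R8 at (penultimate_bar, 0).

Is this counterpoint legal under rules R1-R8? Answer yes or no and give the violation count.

No (5 violations)

bar 0: v0=E3 v1=E4 (P8)
bar 1: v0=D3 v1=A3 (P5)
bar 2: v0=E3 v1=C4 (m6)
bar 3: v0=D3 v1=A3 (P5)
bar 4: v0=E3 v1=F4 (m2)
bar 5: v0=F3 v1=G4 (M2)
bar 6: v0=D3 v1=B3 (M6)
bar 7: v0=E3 v1=E4 (P8)
  R2 @ bar1.0: E3/E4 P8 -> D3/A3 P5 similar
  R2 @ bar3.0: E3/C4 m6 -> D3/A3 P5 similar
  R4 @ bar4.0: E3/F4 m2 untreated
  R4 @ bar5.0: F3/G4 M2 untreated
  R2 @ bar7.0: D3/B3 M6 -> E3/E4 P8 similar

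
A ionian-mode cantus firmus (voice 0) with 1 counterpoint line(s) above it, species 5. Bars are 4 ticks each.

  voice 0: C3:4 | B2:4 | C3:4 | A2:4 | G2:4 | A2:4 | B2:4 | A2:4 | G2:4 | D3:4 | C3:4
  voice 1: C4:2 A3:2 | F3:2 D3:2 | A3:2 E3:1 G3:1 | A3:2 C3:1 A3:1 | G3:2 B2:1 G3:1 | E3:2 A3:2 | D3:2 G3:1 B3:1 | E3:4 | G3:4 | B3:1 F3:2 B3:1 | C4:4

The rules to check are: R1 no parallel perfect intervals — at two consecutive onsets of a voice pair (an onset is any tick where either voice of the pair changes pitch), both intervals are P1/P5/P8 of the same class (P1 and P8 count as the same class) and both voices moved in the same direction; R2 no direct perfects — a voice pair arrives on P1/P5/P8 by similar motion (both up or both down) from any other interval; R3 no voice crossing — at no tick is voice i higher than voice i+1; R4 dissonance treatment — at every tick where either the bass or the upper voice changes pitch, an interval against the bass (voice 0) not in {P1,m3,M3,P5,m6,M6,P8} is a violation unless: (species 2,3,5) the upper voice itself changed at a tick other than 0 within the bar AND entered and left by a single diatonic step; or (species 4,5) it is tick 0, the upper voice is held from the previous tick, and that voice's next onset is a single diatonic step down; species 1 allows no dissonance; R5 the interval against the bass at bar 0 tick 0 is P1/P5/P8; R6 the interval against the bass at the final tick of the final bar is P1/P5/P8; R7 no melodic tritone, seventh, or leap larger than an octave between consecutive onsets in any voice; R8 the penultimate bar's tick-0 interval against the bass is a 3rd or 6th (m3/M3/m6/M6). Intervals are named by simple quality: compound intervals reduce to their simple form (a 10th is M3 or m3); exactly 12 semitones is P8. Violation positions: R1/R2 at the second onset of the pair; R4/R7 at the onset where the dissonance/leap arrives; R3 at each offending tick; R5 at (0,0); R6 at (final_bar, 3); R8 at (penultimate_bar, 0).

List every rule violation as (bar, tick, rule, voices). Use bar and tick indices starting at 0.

(1, 0, R4, (0, 1))
(4, 0, R1, (0, 1))
(7, 0, R2, (0, 1))
(9, 1, R7, (1,))
(9, 3, R7, (1,))

bar 0: v0=C3 v1=C4 downbeat P8
bar 1: v0=B2 v1=F3 downbeat TT
bar 2: v0=C3 v1=A3 downbeat M6
bar 3: v0=A2 v1=A3 downbeat P8
bar 4: v0=G2 v1=G3 downbeat P8
bar 5: v0=A2 v1=E3 downbeat P5
bar 6: v0=B2 v1=D3 downbeat m3
bar 7: v0=A2 v1=E3 downbeat P5
bar 8: v0=G2 v1=G3 downbeat P8
bar 9: v0=D3 v1=B3 downbeat M6
bar 10: v0=C3 v1=C4 downbeat P8
  -> R4 @ bar 1 tick 0 v(0, 1): B2/F3 TT untreated
  -> R1 @ bar 4 tick 0 v(0, 1): A2/A3 P8 -> G2/G3 P8 similar
  -> R2 @ bar 7 tick 0 v(0, 1): B2/B3 P8 -> A2/E3 P5 similar
  -> R7 @ bar 9 tick 1 v(1,): B3->F3 leap 6st
  -> R7 @ bar 9 tick 3 v(1,): F3->B3 leap 6st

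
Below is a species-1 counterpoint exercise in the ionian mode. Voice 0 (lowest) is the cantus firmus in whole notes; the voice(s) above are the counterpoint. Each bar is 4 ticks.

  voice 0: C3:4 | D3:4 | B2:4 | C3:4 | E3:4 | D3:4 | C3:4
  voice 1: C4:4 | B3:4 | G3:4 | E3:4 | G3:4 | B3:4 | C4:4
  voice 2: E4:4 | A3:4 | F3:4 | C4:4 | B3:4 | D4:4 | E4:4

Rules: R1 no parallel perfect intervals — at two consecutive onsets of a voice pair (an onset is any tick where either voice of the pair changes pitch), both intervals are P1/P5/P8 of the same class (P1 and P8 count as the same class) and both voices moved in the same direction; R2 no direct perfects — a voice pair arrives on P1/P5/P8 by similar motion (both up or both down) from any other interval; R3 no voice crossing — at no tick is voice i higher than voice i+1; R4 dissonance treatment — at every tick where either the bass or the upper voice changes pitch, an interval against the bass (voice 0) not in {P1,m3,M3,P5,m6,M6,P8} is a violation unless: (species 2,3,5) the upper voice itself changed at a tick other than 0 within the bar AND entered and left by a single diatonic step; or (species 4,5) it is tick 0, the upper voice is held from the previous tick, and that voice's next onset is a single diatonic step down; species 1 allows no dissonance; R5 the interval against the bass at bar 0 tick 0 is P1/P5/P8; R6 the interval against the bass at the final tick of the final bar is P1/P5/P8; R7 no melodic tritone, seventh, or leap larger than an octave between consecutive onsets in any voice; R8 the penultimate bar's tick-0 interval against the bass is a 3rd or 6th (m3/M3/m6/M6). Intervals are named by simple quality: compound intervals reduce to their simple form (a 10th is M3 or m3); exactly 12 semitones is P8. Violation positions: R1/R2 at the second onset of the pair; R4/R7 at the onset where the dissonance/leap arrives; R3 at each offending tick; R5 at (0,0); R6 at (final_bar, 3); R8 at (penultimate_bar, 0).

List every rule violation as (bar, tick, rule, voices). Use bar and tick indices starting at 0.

bar 0: v0=C3 v1=C4 v2=E4 downbeat M3
bar 1: v0=D3 v1=B3 v2=A3 downbeat P5
bar 2: v0=B2 v1=G3 v2=F3 downbeat TT
bar 3: v0=C3 v1=E3 v2=C4 downbeat P8
bar 4: v0=E3 v1=G3 v2=B3 downbeat P5
bar 5: v0=D3 v1=B3 v2=D4 downbeat P8
bar 6: v0=C3 v1=C4 v2=E4 downbeat M3
  -> R5 @ bar 0 tick 0 v(0, 2): opens on M3
  -> R3 @ bar 1 tick 0 v(1, 2): B3 above A3
  -> R3 @ bar 1 tick 1 v(1, 2): B3 above A3
  -> R3 @ bar 1 tick 2 v(1, 2): B3 above A3
  -> R3 @ bar 1 tick 3 v(1, 2): B3 above A3
  -> R3 @ bar 2 tick 0 v(1, 2): G3 above F3
  -> R4 @ bar 2 tick 0 v(0, 2): B2/F3 TT untreated
  -> R3 @ bar 2 tick 1 v(1, 2): G3 above F3
  -> R3 @ bar 2 tick 2 v(1, 2): G3 above F3
  -> R3 @ bar 2 tick 3 v(1, 2): G3 above F3
  -> R2 @ bar 3 tick 0 v(0, 2): B2/F3 TT -> C3/C4 P8 similar
  -> R8 @ bar 5 tick 0 v(0, 2): penult P8 not 3rd/6th
  -> R6 @ bar 6 tick 3 v(0, 2): closes on M3

(0, 0, R5, (0, 2))
(1, 0, R3, (1, 2))
(1, 1, R3, (1, 2))
(1, 2, R3, (1, 2))
(1, 3, R3, (1, 2))
(2, 0, R3, (1, 2))
(2, 0, R4, (0, 2))
(2, 1, R3, (1, 2))
(2, 2, R3, (1, 2))
(2, 3, R3, (1, 2))
(3, 0, R2, (0, 2))
(5, 0, R8, (0, 2))
(6, 3, R6, (0, 2))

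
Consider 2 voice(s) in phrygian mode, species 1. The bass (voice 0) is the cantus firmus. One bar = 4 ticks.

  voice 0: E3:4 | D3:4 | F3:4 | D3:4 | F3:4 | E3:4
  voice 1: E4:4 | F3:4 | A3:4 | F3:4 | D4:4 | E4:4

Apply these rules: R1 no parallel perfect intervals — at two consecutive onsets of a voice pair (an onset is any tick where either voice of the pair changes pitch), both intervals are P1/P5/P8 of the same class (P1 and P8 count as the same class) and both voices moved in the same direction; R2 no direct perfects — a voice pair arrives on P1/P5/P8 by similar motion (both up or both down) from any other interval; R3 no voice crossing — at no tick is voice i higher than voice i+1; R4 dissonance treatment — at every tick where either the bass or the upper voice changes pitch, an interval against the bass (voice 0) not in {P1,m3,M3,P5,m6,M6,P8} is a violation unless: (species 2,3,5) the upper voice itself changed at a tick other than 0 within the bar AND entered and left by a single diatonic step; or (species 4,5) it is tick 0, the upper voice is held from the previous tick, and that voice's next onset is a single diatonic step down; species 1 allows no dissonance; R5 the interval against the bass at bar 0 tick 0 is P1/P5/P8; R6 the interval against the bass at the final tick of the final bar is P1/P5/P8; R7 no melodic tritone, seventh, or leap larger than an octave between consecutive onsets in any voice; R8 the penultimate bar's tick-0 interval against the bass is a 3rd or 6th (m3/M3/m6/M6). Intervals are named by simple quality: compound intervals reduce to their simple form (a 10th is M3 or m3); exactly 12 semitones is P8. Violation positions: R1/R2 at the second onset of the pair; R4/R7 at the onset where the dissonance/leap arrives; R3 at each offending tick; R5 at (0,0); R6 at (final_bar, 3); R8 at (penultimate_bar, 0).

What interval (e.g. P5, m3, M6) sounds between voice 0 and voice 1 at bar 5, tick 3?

P8

voice 0=E3 voice 1=E4 -> P8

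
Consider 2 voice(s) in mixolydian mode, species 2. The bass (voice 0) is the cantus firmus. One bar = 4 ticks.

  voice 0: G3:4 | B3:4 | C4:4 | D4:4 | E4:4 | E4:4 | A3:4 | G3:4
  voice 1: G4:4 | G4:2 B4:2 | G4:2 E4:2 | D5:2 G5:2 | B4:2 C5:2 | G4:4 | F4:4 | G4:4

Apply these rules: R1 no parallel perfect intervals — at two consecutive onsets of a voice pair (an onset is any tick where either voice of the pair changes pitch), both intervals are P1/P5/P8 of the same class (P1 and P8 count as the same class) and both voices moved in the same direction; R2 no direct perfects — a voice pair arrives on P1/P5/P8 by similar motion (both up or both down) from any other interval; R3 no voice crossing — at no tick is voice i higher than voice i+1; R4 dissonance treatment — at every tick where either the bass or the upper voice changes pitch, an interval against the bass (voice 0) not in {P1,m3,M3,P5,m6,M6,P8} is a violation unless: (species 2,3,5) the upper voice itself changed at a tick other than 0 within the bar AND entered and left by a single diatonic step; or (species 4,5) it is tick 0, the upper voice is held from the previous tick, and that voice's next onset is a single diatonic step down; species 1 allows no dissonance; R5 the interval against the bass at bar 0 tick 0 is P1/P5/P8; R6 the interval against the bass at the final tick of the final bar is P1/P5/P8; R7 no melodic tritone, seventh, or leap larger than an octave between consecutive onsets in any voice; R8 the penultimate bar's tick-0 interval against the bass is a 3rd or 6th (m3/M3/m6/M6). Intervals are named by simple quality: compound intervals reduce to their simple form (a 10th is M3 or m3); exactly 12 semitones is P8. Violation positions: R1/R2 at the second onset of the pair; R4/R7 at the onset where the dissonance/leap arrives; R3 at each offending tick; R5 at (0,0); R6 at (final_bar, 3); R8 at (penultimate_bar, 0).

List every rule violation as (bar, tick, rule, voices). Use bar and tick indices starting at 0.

(3, 0, R2, (0, 1))
(3, 0, R7, (1,))
(3, 2, R4, (0, 1))

bar 0: v0=G3 v1=G4 downbeat P8
bar 1: v0=B3 v1=G4 downbeat m6
bar 2: v0=C4 v1=G4 downbeat P5
bar 3: v0=D4 v1=D5 downbeat P8
bar 4: v0=E4 v1=B4 downbeat P5
bar 5: v0=E4 v1=G4 downbeat m3
bar 6: v0=A3 v1=F4 downbeat m6
bar 7: v0=G3 v1=G4 downbeat P8
  -> R2 @ bar 3 tick 0 v(0, 1): C4/E4 M3 -> D4/D5 P8 similar
  -> R7 @ bar 3 tick 0 v(1,): E4->D5 leap 10st
  -> R4 @ bar 3 tick 2 v(0, 1): D4/G5 P4 untreated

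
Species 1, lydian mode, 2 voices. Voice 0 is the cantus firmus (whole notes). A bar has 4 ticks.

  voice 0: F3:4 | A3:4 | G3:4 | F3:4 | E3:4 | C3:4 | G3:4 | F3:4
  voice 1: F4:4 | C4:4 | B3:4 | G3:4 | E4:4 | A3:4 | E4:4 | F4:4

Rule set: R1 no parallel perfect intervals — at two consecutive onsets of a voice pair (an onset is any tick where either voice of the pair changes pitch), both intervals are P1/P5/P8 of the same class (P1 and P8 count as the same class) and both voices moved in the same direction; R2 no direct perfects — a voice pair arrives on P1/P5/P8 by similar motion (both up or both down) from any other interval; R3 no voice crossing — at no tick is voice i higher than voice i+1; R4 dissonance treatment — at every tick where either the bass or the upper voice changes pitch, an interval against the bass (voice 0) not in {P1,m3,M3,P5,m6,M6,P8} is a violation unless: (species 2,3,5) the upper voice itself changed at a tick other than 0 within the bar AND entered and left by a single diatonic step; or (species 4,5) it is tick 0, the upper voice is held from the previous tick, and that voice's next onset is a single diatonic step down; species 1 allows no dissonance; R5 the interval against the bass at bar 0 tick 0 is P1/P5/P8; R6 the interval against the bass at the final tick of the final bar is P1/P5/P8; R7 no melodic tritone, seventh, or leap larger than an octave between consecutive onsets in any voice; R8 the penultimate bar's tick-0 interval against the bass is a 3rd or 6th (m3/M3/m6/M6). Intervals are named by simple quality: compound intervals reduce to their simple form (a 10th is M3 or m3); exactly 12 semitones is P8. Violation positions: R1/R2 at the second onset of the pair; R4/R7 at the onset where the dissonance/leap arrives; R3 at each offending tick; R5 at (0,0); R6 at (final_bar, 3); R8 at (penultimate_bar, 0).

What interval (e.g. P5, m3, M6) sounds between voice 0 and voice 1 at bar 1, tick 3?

m3

voice 0=A3 voice 1=C4 -> m3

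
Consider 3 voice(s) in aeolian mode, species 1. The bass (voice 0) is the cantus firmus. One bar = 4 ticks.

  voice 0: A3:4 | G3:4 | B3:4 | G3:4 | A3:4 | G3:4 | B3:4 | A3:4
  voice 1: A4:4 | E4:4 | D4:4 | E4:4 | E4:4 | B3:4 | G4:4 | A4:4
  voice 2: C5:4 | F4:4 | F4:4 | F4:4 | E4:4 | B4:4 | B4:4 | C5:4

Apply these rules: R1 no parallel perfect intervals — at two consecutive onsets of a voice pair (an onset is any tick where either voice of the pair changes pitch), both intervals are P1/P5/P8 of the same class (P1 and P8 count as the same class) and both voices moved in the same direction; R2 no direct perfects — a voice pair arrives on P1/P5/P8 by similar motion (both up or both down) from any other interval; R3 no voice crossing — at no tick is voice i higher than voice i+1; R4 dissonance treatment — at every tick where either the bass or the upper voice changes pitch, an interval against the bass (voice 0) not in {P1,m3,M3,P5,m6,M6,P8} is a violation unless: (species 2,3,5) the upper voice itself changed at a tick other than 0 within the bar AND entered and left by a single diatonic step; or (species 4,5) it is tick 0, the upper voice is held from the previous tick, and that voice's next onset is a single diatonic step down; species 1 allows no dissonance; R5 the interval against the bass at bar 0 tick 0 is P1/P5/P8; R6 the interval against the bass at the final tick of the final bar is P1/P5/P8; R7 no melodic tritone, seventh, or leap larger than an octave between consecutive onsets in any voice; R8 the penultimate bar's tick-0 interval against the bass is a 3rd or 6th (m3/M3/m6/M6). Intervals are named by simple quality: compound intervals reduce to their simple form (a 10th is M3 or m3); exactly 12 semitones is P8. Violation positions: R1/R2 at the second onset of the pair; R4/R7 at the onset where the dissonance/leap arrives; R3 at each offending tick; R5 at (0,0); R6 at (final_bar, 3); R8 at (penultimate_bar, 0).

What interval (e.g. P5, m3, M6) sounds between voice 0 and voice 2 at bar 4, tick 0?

voice 0=A3 voice 2=E4 -> P5

P5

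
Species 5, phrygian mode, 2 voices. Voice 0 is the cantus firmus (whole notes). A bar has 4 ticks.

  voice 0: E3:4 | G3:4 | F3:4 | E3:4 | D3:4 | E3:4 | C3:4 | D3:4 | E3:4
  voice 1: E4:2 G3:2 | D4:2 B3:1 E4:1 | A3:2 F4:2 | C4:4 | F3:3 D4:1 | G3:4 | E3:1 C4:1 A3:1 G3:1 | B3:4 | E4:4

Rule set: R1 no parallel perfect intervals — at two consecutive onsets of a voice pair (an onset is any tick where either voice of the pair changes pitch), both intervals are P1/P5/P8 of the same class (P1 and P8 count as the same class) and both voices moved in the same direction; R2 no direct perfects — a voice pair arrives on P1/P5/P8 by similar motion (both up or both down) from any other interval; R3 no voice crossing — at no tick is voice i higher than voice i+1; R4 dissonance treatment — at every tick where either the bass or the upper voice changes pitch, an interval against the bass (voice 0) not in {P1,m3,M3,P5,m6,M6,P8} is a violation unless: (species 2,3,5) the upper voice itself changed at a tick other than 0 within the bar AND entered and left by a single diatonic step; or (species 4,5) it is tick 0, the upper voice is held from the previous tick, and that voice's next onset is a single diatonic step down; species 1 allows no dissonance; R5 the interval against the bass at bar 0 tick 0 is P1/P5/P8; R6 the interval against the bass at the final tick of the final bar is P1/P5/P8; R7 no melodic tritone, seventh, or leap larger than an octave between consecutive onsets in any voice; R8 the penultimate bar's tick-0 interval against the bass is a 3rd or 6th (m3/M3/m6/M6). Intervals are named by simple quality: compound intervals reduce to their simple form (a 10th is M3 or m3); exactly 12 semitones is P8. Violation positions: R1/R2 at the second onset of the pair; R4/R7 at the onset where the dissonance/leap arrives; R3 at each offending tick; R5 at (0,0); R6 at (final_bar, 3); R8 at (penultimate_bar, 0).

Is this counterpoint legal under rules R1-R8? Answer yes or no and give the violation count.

bar 0: v0=E3 v1=E4 (P8)
bar 1: v0=G3 v1=D4 (P5)
bar 2: v0=F3 v1=A3 (M3)
bar 3: v0=E3 v1=C4 (m6)
bar 4: v0=D3 v1=F3 (m3)
bar 5: v0=E3 v1=G3 (m3)
bar 6: v0=C3 v1=E3 (M3)
bar 7: v0=D3 v1=B3 (M6)
bar 8: v0=E3 v1=E4 (P8)
  R2 @ bar1.0: E3/G3 m3 -> G3/D4 P5 similar
  R2 @ bar8.0: D3/B3 M6 -> E3/E4 P8 similar

No (2 violations)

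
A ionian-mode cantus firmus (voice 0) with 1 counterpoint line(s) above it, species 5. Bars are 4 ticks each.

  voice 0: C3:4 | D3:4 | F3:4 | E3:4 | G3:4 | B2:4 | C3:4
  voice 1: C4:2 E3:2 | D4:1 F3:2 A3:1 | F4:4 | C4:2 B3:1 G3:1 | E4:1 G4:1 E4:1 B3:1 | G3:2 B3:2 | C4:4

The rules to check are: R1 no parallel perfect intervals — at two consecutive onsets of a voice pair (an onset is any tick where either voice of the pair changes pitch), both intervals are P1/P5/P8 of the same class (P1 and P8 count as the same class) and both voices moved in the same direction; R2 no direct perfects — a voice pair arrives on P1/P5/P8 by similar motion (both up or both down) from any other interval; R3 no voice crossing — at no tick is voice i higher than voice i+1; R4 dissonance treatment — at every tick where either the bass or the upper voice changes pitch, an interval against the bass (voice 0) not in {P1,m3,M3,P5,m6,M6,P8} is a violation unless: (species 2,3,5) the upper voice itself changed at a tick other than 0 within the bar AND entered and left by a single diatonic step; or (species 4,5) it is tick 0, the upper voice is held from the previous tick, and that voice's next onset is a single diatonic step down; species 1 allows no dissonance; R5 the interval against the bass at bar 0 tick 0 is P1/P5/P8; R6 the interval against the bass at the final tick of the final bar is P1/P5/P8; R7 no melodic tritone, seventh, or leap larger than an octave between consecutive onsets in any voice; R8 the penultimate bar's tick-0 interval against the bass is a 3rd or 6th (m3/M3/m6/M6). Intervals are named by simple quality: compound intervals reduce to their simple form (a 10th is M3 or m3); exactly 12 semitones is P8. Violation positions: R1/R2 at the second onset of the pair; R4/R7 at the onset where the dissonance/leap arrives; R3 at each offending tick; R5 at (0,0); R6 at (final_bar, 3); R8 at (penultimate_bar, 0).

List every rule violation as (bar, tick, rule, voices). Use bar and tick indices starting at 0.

(1, 0, R2, (0, 1))
(1, 0, R7, (1,))
(2, 0, R2, (0, 1))
(6, 0, R1, (0, 1))

bar 0: v0=C3 v1=C4 downbeat P8
bar 1: v0=D3 v1=D4 downbeat P8
bar 2: v0=F3 v1=F4 downbeat P8
bar 3: v0=E3 v1=C4 downbeat m6
bar 4: v0=G3 v1=E4 downbeat M6
bar 5: v0=B2 v1=G3 downbeat m6
bar 6: v0=C3 v1=C4 downbeat P8
  -> R2 @ bar 1 tick 0 v(0, 1): C3/E3 M3 -> D3/D4 P8 similar
  -> R7 @ bar 1 tick 0 v(1,): E3->D4 leap 10st
  -> R2 @ bar 2 tick 0 v(0, 1): D3/A3 P5 -> F3/F4 P8 similar
  -> R1 @ bar 6 tick 0 v(0, 1): B2/B3 P8 -> C3/C4 P8 similar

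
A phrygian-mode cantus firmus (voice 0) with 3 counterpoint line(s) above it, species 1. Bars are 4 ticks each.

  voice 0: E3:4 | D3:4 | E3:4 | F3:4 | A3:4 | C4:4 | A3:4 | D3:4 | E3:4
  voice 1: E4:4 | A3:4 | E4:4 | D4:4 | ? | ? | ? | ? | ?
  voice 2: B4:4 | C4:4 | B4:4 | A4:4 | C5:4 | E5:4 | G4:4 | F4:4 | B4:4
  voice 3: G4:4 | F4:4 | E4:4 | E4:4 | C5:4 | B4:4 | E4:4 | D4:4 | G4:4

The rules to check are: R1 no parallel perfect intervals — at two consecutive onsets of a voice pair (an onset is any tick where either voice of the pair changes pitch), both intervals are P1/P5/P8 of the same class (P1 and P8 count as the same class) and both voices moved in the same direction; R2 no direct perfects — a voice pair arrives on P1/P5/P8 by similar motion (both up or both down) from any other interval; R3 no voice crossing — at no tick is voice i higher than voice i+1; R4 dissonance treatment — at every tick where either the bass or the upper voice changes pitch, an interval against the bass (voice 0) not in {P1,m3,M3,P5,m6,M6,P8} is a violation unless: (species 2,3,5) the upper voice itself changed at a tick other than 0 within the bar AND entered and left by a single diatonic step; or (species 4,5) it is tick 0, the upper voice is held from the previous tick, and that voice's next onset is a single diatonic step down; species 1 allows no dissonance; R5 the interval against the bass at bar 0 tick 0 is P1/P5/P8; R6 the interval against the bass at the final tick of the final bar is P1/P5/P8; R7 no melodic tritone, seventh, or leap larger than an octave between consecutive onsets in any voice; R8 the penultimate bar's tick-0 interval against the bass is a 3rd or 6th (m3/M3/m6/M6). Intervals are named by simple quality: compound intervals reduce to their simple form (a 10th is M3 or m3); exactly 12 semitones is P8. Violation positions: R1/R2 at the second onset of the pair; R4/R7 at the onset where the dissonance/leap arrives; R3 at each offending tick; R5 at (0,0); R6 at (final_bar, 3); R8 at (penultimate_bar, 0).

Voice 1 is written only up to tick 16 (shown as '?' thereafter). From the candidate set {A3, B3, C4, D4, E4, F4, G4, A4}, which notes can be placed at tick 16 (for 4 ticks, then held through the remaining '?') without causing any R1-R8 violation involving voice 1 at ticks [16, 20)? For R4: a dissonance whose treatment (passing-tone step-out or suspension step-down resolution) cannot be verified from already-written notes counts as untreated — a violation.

{A3, C4}

A3: legal
B3: violates R4
C4: legal
D4: violates R4
E4: violates R2
F4: violates R1,R2
G4: violates R4
A4: violates R2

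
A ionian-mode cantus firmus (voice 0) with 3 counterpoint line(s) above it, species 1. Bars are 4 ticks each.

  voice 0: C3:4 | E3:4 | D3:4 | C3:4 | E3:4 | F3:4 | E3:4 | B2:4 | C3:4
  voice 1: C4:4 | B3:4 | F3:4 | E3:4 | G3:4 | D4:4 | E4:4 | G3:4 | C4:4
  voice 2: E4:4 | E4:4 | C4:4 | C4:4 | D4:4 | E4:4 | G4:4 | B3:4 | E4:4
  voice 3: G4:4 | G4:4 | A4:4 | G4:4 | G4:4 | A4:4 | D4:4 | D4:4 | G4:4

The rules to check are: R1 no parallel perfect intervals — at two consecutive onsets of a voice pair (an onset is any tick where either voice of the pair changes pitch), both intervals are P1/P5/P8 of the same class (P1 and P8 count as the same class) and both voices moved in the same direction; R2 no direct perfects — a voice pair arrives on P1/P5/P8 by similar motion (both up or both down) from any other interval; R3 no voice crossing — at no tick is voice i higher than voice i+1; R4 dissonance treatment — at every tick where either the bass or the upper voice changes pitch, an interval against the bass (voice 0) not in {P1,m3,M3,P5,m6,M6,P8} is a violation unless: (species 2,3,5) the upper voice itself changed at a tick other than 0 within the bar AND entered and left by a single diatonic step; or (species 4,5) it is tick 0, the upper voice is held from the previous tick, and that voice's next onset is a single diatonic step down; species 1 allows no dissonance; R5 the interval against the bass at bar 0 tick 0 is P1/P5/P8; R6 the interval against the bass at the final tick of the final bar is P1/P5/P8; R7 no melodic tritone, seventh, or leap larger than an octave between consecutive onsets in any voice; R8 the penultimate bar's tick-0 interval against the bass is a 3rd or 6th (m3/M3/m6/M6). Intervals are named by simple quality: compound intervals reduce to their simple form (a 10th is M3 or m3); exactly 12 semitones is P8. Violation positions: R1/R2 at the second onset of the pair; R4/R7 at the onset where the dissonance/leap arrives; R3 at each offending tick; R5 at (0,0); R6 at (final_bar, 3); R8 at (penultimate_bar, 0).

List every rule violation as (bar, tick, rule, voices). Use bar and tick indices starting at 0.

bar 0: v0=C3 v1=C4 v2=E4 v3=G4 downbeat P5
bar 1: v0=E3 v1=B3 v2=E4 v3=G4 downbeat m3
bar 2: v0=D3 v1=F3 v2=C4 v3=A4 downbeat P5
bar 3: v0=C3 v1=E3 v2=C4 v3=G4 downbeat P5
bar 4: v0=E3 v1=G3 v2=D4 v3=G4 downbeat m3
bar 5: v0=F3 v1=D4 v2=E4 v3=A4 downbeat M3
bar 6: v0=E3 v1=E4 v2=G4 v3=D4 downbeat m7
bar 7: v0=B2 v1=G3 v2=B3 v3=D4 downbeat m3
bar 8: v0=C3 v1=C4 v2=E4 v3=G4 downbeat P5
  -> R5 @ bar 0 tick 0 v(0, 2): opens on M3
  -> R2 @ bar 2 tick 0 v(1, 2): B3/E4 P4 -> F3/C4 P5 similar
  -> R4 @ bar 2 tick 0 v(0, 2): D3/C4 m7 untreated
  -> R7 @ bar 2 tick 0 v(1,): B3->F3 leap 6st
  -> R1 @ bar 3 tick 0 v(0, 3): D3/A4 P5 -> C3/G4 P5 similar
  -> R2 @ bar 4 tick 0 v(1, 2): E3/C4 m6 -> G3/D4 P5 similar
  -> R4 @ bar 4 tick 0 v(0, 2): E3/D4 m7 untreated
  -> R2 @ bar 5 tick 0 v(1, 3): G3/G4 P8 -> D4/A4 P5 similar
  -> R4 @ bar 5 tick 0 v(0, 2): F3/E4 M7 untreated
  -> R3 @ bar 6 tick 0 v(2, 3): G4 above D4
  -> R4 @ bar 6 tick 0 v(0, 3): E3/D4 m7 untreated
  -> R3 @ bar 6 tick 1 v(2, 3): G4 above D4
  -> R3 @ bar 6 tick 2 v(2, 3): G4 above D4
  -> R3 @ bar 6 tick 3 v(2, 3): G4 above D4
  -> R2 @ bar 7 tick 0 v(0, 2): E3/G4 m3 -> B2/B3 P8 similar
  -> R8 @ bar 7 tick 0 v(0, 2): penult P8 not 3rd/6th
  -> R1 @ bar 8 tick 0 v(1, 3): G3/D4 P5 -> C4/G4 P5 similar
  -> R2 @ bar 8 tick 0 v(0, 1): B2/G3 m6 -> C3/C4 P8 similar
  -> R2 @ bar 8 tick 0 v(0, 3): B2/D4 m3 -> C3/G4 P5 similar
  -> R6 @ bar 8 tick 3 v(0, 2): closes on M3

(0, 0, R5, (0, 2))
(2, 0, R2, (1, 2))
(2, 0, R4, (0, 2))
(2, 0, R7, (1,))
(3, 0, R1, (0, 3))
(4, 0, R2, (1, 2))
(4, 0, R4, (0, 2))
(5, 0, R2, (1, 3))
(5, 0, R4, (0, 2))
(6, 0, R3, (2, 3))
(6, 0, R4, (0, 3))
(6, 1, R3, (2, 3))
(6, 2, R3, (2, 3))
(6, 3, R3, (2, 3))
(7, 0, R2, (0, 2))
(7, 0, R8, (0, 2))
(8, 0, R1, (1, 3))
(8, 0, R2, (0, 1))
(8, 0, R2, (0, 3))
(8, 3, R6, (0, 2))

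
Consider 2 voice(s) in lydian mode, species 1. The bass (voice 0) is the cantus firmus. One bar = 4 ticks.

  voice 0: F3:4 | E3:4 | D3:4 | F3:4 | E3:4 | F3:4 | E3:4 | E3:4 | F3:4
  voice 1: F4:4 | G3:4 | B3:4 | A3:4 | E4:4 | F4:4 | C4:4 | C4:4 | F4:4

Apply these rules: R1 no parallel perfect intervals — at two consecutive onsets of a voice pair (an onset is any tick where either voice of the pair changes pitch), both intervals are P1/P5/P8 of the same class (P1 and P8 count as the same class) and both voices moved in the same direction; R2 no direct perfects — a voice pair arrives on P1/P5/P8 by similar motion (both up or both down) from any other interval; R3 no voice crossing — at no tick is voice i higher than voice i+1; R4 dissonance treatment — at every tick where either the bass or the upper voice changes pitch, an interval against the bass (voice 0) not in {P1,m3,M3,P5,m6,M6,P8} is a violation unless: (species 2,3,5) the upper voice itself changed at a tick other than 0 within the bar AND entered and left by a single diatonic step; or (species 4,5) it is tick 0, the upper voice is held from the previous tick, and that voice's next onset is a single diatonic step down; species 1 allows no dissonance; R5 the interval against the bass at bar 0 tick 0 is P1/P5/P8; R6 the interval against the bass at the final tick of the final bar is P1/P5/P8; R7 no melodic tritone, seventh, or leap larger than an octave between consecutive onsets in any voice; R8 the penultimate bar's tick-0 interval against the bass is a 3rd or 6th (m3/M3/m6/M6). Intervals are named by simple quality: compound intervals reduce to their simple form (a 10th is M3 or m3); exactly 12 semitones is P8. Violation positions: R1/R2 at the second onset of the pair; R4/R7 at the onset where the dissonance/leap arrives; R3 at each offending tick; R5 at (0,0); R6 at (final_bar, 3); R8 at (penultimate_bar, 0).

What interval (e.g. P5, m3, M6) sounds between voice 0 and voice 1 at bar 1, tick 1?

m3

voice 0=E3 voice 1=G3 -> m3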